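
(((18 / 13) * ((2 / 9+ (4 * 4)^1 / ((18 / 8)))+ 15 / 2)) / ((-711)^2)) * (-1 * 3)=-89 / 730197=-0.00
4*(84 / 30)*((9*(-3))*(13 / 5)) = -19656 / 25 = -786.24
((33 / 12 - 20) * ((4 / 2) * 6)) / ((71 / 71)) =-207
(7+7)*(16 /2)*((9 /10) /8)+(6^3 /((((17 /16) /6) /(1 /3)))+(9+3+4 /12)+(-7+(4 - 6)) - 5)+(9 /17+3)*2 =424.58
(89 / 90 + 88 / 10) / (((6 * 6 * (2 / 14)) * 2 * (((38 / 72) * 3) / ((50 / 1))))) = 30835 / 1026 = 30.05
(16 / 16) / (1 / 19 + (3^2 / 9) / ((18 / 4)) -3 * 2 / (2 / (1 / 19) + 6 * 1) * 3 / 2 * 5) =-7524 / 5627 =-1.34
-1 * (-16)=16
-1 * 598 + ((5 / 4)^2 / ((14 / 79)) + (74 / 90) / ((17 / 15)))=-588.46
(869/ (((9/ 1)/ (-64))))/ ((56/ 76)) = -528352/ 63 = -8386.54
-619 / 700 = -0.88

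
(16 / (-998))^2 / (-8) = -8 / 249001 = -0.00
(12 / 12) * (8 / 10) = 0.80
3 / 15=1 / 5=0.20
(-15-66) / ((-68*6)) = 27 / 136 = 0.20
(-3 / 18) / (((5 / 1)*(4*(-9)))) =0.00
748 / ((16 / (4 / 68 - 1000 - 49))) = -49038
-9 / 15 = -0.60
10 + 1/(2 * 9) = 181/18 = 10.06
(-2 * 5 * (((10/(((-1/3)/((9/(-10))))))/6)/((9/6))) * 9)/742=-135/371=-0.36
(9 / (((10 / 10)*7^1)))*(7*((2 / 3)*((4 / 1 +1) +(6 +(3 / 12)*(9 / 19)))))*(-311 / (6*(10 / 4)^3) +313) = 19626139 / 950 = 20659.09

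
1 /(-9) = -1 /9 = -0.11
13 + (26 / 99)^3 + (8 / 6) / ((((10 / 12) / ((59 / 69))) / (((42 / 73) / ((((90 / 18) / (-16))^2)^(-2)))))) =86918986926067 / 6672924758016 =13.03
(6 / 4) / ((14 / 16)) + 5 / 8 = 131 / 56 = 2.34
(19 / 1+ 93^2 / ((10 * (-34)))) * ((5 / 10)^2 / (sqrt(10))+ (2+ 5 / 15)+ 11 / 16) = -63481 / 3264 - 2189 * sqrt(10) / 13600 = -19.96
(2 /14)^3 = 1 /343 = 0.00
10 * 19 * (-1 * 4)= -760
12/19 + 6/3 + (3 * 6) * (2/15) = 5.03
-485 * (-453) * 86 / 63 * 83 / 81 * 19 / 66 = 4966138585 / 56133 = 88470.93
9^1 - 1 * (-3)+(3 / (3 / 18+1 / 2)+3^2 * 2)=69 / 2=34.50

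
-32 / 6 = -16 / 3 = -5.33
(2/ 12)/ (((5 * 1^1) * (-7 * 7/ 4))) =-2/ 735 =-0.00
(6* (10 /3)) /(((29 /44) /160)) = 140800 /29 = 4855.17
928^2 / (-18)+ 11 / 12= -1722335 / 36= -47842.64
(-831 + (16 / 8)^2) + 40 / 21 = -825.10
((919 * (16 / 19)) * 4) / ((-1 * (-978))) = 3.17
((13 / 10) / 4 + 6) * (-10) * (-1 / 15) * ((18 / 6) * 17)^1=4301 / 20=215.05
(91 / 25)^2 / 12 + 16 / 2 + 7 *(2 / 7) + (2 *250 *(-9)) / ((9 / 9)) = -33666719 / 7500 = -4488.90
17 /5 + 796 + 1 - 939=-693 /5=-138.60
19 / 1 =19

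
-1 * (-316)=316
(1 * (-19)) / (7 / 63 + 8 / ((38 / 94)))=-3249 / 3403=-0.95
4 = 4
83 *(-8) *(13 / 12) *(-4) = 8632 / 3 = 2877.33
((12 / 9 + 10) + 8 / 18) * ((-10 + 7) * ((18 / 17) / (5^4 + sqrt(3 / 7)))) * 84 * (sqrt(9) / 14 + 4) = -246251250 / 11621081 + 56286 * sqrt(21) / 11621081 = -21.17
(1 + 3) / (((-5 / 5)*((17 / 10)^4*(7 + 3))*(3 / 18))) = -24000 / 83521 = -0.29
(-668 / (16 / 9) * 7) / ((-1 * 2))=10521 / 8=1315.12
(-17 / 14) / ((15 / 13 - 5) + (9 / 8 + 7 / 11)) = 9724 / 16695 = 0.58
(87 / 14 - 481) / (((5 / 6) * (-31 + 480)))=-19941 / 15715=-1.27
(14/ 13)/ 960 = 7/ 6240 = 0.00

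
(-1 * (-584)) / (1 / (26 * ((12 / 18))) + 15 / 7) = 212576 / 801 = 265.39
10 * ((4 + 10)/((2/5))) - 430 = -80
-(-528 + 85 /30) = 3151 /6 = 525.17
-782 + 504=-278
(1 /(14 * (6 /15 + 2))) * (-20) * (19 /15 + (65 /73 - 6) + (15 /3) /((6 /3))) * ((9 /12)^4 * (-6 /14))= -397035 /3662848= -0.11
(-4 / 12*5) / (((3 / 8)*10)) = -4 / 9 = -0.44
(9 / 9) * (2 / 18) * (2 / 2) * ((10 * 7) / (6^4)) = 35 / 5832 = 0.01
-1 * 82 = -82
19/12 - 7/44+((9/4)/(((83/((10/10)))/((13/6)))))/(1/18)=27187/10956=2.48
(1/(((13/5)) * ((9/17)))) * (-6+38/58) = -13175/3393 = -3.88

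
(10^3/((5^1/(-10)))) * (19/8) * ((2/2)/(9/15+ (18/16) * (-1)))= 190000/21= 9047.62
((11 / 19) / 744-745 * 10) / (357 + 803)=-105313189 / 16397760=-6.42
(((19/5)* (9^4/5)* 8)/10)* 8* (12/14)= 23934528/875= 27353.75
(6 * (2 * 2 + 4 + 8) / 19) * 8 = 768 / 19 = 40.42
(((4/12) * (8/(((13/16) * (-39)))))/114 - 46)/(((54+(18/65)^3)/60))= -252167500/4935573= -51.09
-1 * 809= -809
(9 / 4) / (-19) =-9 / 76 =-0.12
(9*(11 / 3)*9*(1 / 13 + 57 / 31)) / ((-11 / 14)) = -291816 / 403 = -724.11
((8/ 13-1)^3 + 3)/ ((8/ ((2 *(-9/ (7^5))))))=-29097/ 73849958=-0.00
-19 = -19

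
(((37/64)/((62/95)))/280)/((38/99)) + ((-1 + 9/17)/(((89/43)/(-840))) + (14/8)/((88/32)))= 1417370694125/7396415488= 191.63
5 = 5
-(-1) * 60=60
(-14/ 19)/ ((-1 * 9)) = 14/ 171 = 0.08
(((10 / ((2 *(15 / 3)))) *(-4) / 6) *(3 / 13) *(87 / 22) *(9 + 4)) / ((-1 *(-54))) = -0.15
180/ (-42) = -30/ 7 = -4.29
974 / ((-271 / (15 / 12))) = -2435 / 542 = -4.49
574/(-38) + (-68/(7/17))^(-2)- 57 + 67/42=-37595789305/533198064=-70.51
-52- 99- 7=-158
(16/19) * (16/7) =256/133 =1.92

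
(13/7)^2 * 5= 845/49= 17.24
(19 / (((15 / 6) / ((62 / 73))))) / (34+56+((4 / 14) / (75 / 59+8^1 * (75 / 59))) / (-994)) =1106530740 / 15428490943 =0.07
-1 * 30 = -30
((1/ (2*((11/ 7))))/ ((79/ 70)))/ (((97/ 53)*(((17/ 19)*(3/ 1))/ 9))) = 740145/ 1432981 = 0.52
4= 4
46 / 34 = 23 / 17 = 1.35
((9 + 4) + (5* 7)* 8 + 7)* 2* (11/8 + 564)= 339225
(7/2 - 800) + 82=-1429/2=-714.50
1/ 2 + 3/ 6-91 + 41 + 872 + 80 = 903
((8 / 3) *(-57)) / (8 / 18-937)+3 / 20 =0.31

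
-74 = -74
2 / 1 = 2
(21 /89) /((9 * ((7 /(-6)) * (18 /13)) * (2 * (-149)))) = 13 /238698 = 0.00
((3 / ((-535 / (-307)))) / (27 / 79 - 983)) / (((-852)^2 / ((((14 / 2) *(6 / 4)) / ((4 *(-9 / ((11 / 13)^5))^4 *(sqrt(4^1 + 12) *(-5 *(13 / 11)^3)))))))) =21716869689669271989095116343 / 20975345915288542078021606383822697396608000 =0.00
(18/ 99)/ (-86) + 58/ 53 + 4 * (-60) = -5989179/ 25069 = -238.91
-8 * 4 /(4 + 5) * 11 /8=-44 /9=-4.89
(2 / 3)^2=4 / 9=0.44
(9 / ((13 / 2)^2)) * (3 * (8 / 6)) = 144 / 169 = 0.85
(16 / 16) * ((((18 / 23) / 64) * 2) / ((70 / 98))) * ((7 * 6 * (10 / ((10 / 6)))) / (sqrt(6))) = 1323 * sqrt(6) / 920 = 3.52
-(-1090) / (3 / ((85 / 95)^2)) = 290.87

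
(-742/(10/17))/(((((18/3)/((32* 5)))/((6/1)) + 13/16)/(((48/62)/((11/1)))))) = -4843776/44671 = -108.43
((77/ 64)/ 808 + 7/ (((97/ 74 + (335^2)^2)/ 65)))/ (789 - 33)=10252131544537/ 5205063572455974912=0.00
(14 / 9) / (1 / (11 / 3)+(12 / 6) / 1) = 154 / 225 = 0.68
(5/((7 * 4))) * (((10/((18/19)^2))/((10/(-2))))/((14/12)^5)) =-21660/117649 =-0.18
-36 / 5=-7.20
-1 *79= -79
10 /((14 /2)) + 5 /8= 115 /56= 2.05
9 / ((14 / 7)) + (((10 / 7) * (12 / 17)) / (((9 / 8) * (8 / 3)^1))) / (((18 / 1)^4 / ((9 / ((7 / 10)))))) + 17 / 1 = 26112101 / 1214514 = 21.50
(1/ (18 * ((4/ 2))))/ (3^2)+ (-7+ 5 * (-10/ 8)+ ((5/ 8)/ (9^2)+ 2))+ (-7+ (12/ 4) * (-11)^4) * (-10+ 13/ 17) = -4467961987/ 11016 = -405588.42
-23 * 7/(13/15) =-185.77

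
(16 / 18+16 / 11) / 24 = 29 / 297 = 0.10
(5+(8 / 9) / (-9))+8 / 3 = 613 / 81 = 7.57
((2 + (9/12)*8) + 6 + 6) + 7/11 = 227/11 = 20.64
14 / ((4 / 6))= 21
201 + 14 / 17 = 3431 / 17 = 201.82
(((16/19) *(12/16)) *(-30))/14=-180/133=-1.35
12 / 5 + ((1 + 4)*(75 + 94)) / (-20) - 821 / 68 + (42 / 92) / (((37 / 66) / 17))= -5509007 / 144670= -38.08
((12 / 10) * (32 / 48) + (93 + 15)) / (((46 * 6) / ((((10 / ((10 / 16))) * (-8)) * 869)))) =-15127552 / 345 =-43847.98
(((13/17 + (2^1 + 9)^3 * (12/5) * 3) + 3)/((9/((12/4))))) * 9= 2444676/85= 28760.89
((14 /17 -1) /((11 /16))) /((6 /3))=-24 /187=-0.13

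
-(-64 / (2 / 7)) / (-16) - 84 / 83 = -15.01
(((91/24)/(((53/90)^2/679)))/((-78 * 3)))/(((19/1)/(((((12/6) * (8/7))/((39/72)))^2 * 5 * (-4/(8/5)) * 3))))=10056960000/9019699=1115.00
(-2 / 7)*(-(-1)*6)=-1.71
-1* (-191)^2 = -36481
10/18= 5/9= 0.56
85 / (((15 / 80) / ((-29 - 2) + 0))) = -14053.33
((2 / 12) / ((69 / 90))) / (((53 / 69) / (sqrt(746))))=15 * sqrt(746) / 53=7.73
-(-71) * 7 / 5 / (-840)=-71 / 600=-0.12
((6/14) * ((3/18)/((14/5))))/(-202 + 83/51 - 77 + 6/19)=-0.00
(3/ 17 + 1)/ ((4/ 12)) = 60/ 17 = 3.53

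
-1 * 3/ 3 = -1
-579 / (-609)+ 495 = 100678 / 203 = 495.95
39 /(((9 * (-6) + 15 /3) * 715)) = -3 /2695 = -0.00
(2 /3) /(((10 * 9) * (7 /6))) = 2 /315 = 0.01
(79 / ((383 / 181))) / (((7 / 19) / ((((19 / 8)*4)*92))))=237449194 / 2681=88567.40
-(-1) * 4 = 4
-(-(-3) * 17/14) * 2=-51/7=-7.29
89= 89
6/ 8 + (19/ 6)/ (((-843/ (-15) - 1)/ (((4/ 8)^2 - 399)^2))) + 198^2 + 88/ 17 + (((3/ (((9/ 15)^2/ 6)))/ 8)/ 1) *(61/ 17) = 21780107575/ 450432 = 48353.82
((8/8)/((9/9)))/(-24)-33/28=-205/168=-1.22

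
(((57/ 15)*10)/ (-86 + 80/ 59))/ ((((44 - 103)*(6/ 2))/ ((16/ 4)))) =76/ 7491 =0.01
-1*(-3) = 3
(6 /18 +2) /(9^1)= 0.26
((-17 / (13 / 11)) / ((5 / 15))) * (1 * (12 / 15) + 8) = -24684 / 65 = -379.75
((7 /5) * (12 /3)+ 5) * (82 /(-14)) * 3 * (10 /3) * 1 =-4346 /7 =-620.86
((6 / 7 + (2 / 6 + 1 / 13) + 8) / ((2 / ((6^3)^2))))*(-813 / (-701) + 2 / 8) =304778.40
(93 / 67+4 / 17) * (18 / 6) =4.87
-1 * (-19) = 19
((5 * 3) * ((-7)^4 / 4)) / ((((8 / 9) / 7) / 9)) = 20420505 / 32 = 638140.78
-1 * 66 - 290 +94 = -262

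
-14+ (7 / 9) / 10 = -1253 / 90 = -13.92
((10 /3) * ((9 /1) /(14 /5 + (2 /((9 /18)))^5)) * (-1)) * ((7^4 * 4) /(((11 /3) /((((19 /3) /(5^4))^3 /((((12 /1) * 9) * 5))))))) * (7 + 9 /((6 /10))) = -32936918 /10152685546875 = -0.00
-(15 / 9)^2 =-2.78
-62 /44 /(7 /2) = -31 /77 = -0.40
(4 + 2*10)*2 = 48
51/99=17/33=0.52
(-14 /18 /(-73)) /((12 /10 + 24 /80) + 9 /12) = 28 /5913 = 0.00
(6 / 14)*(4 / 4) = 3 / 7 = 0.43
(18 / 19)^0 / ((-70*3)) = -1 / 210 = -0.00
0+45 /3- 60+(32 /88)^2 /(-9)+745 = 762284 /1089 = 699.99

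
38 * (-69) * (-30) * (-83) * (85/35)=-110989260/7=-15855608.57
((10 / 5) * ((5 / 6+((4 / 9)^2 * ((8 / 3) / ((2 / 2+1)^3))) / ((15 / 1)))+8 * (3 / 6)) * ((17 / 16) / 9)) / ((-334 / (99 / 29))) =-6594929 / 564887520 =-0.01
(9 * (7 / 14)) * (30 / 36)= 15 / 4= 3.75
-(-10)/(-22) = -0.45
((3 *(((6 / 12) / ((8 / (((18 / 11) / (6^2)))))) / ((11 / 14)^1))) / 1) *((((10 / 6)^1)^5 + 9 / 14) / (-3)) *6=-45937 / 156816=-0.29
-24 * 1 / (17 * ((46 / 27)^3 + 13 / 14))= -6613488 / 27515911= -0.24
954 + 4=958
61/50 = 1.22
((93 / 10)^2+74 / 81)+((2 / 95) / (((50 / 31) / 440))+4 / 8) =93.65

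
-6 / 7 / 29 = -6 / 203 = -0.03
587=587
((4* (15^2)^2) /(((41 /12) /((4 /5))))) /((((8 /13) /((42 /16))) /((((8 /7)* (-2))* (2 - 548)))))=10348884000 /41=252411804.88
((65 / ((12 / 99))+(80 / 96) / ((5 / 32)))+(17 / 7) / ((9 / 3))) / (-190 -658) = -15187 / 23744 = -0.64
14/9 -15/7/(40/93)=-1727/504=-3.43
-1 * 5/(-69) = 5/69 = 0.07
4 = 4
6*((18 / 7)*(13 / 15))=468 / 35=13.37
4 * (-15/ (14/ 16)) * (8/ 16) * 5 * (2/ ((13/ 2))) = -4800/ 91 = -52.75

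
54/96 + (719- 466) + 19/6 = 256.73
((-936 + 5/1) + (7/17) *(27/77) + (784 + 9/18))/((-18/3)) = 54737/2244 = 24.39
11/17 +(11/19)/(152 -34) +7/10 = 128822/95285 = 1.35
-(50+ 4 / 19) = -954 / 19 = -50.21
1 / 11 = 0.09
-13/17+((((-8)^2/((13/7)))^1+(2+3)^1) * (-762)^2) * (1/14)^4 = 1264326005/2122484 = 595.68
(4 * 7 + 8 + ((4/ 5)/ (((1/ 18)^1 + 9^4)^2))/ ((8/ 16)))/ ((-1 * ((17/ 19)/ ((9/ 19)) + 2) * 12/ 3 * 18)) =-627631821693/ 4881580830350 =-0.13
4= 4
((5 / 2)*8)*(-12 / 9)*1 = -80 / 3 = -26.67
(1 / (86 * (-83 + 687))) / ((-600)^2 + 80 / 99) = 99 / 1851288315520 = 0.00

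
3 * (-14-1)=-45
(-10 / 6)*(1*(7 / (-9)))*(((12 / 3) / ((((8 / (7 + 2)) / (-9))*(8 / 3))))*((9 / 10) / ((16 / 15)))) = -8505 / 512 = -16.61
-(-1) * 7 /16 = 7 /16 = 0.44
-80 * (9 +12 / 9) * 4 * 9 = -29760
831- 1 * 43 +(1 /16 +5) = 12689 /16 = 793.06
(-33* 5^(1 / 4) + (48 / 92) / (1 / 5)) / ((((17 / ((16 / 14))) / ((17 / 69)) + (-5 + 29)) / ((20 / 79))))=128 / 16353-352* 5^(1 / 4) / 3555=-0.14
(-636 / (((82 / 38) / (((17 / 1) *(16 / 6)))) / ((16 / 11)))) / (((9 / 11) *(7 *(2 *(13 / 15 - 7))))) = 276.63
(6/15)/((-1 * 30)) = -0.01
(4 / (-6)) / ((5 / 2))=-4 / 15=-0.27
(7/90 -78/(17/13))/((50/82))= -3736781/38250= -97.69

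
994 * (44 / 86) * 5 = 109340 / 43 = 2542.79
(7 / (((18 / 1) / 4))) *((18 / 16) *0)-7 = -7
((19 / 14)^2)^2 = 130321 / 38416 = 3.39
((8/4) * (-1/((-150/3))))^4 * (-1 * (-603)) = 603/390625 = 0.00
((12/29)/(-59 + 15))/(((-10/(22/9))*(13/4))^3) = 7744/1935282375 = 0.00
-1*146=-146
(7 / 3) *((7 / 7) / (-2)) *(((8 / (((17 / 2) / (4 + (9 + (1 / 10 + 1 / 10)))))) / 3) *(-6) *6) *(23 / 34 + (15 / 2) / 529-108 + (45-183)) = -42666.51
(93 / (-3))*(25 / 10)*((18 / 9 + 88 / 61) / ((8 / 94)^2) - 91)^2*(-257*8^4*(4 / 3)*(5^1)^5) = 560400793563646000000 / 11163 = 50201629809517692.38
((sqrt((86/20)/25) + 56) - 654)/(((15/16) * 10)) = -4784/75 + 4 * sqrt(430)/1875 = -63.74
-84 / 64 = -21 / 16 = -1.31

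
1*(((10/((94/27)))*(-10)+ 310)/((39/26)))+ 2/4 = 53021/282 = 188.02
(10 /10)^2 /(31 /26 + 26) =26 /707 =0.04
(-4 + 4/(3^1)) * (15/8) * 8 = -40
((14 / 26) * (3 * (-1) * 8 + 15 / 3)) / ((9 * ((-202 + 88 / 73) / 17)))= 23579 / 244998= 0.10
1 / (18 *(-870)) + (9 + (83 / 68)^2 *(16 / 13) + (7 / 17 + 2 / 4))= 691032893 / 58834620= 11.75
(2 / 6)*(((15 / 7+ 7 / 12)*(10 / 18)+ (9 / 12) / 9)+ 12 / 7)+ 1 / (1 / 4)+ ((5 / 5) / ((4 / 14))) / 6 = 12899 / 2268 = 5.69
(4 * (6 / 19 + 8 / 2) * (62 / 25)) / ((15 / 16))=325376 / 7125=45.67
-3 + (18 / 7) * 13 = 213 / 7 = 30.43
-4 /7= -0.57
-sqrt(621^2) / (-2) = 621 / 2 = 310.50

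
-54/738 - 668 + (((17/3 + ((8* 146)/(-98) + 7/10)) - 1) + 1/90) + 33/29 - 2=-1770925378/2621745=-675.48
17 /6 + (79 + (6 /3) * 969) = 2019.83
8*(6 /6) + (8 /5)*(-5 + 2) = 3.20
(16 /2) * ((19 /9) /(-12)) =-38 /27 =-1.41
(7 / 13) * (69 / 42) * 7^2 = 1127 / 26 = 43.35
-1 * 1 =-1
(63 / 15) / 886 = 21 / 4430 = 0.00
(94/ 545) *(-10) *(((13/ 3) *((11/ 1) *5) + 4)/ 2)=-68338/ 327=-208.98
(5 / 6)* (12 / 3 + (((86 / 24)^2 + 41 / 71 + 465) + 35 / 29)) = 716963855 / 1778976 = 403.02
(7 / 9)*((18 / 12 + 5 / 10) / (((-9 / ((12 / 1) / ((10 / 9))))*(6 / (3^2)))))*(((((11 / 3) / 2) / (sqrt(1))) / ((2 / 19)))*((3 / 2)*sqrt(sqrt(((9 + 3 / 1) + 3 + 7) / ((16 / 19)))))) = -1463*418^(1 / 4) / 40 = -165.38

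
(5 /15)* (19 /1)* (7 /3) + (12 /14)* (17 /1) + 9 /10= 19057 /630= 30.25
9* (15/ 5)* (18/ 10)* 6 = 1458/ 5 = 291.60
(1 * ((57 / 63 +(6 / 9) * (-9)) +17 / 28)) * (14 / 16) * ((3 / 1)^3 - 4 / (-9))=-93119 / 864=-107.78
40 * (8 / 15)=64 / 3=21.33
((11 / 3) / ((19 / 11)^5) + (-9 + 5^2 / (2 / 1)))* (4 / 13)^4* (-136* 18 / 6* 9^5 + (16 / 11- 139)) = -99160683153673600 / 122829236673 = -807305.21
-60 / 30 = -2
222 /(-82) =-111 /41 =-2.71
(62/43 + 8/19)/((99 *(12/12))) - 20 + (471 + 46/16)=293698349/647064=453.89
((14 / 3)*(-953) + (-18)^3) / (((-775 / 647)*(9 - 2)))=19952186 / 16275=1225.94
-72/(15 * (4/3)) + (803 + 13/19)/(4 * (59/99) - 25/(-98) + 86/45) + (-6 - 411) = -5115690411/20968685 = -243.97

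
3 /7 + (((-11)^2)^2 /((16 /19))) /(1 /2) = 1947277 /56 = 34772.80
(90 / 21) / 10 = 3 / 7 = 0.43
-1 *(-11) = 11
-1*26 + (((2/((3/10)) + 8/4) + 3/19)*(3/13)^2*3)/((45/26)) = -25.19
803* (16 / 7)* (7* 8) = 102784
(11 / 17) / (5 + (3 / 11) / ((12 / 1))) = 0.13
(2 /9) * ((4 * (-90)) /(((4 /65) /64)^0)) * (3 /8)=-30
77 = 77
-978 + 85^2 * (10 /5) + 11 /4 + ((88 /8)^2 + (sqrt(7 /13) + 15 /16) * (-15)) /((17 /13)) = 3687375 /272-15 * sqrt(91) /17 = 13548.11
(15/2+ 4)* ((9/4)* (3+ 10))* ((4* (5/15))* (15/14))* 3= 40365/28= 1441.61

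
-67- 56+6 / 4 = -121.50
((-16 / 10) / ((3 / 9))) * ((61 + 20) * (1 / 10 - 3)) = 28188 / 25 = 1127.52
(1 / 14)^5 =1 / 537824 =0.00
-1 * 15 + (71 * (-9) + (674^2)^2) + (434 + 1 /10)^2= 20636687196481 /100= 206366871964.81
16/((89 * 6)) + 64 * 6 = 102536/267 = 384.03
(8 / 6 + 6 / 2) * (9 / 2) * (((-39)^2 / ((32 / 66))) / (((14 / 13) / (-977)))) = -24862550427 / 448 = -55496764.35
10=10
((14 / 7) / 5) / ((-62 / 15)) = -3 / 31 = -0.10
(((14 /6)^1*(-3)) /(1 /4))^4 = 614656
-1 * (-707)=707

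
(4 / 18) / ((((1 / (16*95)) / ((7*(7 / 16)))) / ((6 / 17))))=18620 / 51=365.10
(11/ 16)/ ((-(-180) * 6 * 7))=11/ 120960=0.00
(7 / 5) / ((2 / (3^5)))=1701 / 10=170.10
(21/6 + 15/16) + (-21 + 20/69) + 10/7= -114715/7728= -14.84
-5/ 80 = -1/ 16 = -0.06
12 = 12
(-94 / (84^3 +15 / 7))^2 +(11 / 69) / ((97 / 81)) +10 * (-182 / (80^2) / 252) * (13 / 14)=30298156859705569987 / 229398861180055580160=0.13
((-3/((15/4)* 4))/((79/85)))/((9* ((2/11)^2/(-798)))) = 577.18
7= 7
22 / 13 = 1.69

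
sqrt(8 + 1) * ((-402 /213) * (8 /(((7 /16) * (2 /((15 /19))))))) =-385920 /9443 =-40.87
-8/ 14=-4/ 7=-0.57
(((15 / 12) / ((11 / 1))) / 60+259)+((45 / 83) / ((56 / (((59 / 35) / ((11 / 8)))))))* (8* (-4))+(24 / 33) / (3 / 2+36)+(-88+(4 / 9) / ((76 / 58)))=523202633539 / 3060010800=170.98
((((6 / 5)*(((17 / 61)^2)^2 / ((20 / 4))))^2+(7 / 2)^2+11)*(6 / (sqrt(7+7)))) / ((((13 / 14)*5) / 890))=2975177948851099910943*sqrt(14) / 1557621918102908125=7146.85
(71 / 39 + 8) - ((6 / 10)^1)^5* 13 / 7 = 8254924 / 853125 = 9.68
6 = 6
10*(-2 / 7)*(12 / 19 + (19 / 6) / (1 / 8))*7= -29600 / 57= -519.30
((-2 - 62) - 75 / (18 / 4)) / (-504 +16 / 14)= 77 / 480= 0.16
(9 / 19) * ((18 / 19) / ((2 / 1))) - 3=-1002 / 361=-2.78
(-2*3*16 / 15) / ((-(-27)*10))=-16 / 675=-0.02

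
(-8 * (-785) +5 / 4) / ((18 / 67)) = 561125 / 24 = 23380.21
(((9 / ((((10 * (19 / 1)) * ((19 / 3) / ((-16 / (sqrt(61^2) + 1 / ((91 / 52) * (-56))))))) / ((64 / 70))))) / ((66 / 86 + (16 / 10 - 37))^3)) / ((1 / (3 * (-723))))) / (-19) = 8983477440 / 1822178623961921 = 0.00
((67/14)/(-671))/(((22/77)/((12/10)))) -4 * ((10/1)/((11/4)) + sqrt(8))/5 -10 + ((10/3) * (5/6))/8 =-3041681/241560 -8 * sqrt(2)/5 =-14.85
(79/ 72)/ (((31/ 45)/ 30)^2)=3999375/ 1922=2080.84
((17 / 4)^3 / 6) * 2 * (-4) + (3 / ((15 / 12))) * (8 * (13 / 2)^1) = 5387 / 240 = 22.45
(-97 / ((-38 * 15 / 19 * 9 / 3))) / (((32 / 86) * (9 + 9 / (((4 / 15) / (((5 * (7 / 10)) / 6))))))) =0.10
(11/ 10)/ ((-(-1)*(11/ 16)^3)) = 2048/ 605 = 3.39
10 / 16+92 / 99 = 1231 / 792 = 1.55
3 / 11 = 0.27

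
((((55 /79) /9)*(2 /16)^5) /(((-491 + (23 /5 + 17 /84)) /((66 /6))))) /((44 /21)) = -13475 /528614588416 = -0.00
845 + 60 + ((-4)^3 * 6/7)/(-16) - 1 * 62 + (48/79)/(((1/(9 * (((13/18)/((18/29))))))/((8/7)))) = 202327/237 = 853.70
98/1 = 98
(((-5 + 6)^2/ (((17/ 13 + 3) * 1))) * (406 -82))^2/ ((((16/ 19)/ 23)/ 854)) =29557521513/ 224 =131953221.04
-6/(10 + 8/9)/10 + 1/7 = 0.09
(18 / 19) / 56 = 0.02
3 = 3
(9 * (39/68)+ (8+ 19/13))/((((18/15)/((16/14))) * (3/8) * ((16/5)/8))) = 430900/4641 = 92.85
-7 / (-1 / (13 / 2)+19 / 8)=-104 / 33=-3.15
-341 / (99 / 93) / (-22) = 961 / 66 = 14.56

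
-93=-93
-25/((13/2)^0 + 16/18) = -225/17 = -13.24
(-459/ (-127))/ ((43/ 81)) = 37179/ 5461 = 6.81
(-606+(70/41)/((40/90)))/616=-49377/50512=-0.98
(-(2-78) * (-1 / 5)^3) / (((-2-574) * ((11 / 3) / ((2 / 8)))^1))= 19 / 264000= 0.00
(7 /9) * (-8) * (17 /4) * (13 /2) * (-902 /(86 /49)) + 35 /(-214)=88338.73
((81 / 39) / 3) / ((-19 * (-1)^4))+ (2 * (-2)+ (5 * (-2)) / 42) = -22172 / 5187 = -4.27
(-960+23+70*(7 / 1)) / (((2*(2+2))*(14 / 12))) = -1341 / 28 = -47.89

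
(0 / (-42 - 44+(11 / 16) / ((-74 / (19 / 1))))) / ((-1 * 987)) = 0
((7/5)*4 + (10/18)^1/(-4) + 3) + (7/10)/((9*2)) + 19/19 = 19/2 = 9.50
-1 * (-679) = 679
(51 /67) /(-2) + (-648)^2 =56267085 /134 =419903.62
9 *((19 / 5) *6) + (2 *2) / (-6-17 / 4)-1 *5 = 40961 / 205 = 199.81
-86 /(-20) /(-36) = -43 /360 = -0.12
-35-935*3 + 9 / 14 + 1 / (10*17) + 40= -1665614 / 595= -2799.35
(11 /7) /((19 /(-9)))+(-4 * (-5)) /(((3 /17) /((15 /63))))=4487 /171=26.24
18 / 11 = 1.64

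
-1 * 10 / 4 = -5 / 2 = -2.50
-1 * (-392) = 392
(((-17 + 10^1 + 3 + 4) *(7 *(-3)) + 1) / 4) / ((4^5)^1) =1 / 4096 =0.00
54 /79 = 0.68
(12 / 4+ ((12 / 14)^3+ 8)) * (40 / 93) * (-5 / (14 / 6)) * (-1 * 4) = 42.87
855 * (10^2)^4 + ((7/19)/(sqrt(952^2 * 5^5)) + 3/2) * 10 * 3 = 3 * sqrt(5)/32300 + 85500000045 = 85500000045.00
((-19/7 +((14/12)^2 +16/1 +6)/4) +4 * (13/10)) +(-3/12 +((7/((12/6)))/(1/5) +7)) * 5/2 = 347513/5040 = 68.95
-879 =-879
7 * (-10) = -70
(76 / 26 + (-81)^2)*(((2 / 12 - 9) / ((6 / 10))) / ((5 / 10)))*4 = -90450860 / 117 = -773084.27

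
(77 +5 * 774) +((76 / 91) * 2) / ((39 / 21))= 667195 / 169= 3947.90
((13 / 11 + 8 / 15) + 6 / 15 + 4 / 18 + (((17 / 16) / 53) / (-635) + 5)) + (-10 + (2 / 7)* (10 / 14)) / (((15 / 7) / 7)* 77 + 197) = 525245334139 / 72021161520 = 7.29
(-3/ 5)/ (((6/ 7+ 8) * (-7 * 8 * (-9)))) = -1/ 7440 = -0.00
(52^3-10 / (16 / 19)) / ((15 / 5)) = 46865.38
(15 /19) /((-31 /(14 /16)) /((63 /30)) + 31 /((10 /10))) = 2205 /39463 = 0.06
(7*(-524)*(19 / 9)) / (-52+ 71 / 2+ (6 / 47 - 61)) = 935864 / 9351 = 100.08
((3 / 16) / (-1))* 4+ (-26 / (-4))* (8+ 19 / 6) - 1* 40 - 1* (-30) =371 / 6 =61.83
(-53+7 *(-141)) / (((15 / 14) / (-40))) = 116480 / 3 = 38826.67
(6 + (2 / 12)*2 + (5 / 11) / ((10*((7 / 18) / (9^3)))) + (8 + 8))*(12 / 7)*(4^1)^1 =397472 / 539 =737.42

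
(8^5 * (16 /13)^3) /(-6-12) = -67108864 /19773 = -3393.96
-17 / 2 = -8.50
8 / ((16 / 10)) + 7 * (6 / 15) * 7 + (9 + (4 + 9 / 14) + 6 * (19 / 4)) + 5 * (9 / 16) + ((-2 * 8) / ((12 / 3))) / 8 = 38671 / 560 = 69.06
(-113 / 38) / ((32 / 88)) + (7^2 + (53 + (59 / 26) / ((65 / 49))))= 12270261 / 128440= 95.53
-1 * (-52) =52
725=725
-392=-392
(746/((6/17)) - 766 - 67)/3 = 426.89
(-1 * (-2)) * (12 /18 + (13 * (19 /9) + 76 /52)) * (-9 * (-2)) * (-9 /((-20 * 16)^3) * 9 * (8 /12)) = 4671 /2662400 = 0.00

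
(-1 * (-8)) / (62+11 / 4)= 32 / 259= 0.12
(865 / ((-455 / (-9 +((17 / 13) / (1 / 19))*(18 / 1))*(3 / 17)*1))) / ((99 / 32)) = -19857632 / 13013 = -1525.98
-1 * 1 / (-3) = 1 / 3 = 0.33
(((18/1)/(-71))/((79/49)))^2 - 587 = -18466759223/31460881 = -586.98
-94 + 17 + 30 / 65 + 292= 2801 / 13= 215.46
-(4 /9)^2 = -16 /81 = -0.20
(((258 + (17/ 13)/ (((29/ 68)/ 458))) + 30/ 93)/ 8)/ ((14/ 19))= 23075386/ 81809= 282.06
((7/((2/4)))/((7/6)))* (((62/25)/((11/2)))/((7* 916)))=372/440825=0.00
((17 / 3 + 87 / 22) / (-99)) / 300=-127 / 392040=-0.00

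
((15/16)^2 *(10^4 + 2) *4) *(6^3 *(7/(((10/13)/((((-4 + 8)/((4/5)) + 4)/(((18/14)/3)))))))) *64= 92893174920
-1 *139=-139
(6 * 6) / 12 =3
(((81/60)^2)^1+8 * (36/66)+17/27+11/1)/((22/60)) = 48.59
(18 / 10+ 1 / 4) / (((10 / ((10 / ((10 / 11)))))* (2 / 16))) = 451 / 25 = 18.04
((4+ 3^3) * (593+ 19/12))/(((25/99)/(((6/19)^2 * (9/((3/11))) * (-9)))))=-3902101533/1805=-2161829.10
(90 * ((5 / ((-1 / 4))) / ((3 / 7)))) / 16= -525 / 2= -262.50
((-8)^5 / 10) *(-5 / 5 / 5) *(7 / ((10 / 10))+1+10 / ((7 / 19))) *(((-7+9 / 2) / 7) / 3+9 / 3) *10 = 663518.56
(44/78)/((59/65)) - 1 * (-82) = 14624/177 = 82.62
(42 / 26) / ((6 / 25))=175 / 26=6.73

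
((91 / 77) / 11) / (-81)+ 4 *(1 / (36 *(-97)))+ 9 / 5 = 8544523 / 4753485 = 1.80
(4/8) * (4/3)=2/3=0.67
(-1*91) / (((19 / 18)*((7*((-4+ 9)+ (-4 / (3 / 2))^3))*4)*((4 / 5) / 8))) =1215 / 551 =2.21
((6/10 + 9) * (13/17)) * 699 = 436176/85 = 5131.48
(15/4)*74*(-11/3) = -2035/2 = -1017.50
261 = 261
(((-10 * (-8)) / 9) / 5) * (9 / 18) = 8 / 9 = 0.89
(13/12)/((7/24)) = 26/7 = 3.71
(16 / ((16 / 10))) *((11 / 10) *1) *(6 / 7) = 66 / 7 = 9.43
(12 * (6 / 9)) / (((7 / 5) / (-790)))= -31600 / 7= -4514.29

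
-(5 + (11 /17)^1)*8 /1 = -768 /17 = -45.18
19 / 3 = 6.33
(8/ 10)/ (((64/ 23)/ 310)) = 713/ 8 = 89.12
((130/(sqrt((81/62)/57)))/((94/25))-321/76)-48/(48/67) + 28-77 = -9137/76 + 1625 * sqrt(3534)/423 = 108.15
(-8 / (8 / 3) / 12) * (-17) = 17 / 4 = 4.25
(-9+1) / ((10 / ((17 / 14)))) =-34 / 35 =-0.97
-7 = -7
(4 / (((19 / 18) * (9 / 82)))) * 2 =1312 / 19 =69.05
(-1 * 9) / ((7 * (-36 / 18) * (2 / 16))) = 36 / 7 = 5.14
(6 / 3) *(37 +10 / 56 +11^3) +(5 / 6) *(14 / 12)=689807 / 252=2737.33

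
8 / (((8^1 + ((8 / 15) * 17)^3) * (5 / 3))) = 2025 / 317807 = 0.01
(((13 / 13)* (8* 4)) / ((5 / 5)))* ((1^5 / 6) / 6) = 8 / 9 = 0.89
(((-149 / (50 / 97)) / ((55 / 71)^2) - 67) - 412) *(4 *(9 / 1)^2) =-23539624326 / 75625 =-311267.76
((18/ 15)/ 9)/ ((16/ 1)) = 1/ 120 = 0.01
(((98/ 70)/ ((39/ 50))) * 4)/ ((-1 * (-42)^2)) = -10/ 2457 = -0.00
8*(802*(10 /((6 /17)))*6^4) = 235595520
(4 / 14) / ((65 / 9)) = 18 / 455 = 0.04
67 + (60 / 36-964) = -2686 / 3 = -895.33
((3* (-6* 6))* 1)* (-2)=216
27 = 27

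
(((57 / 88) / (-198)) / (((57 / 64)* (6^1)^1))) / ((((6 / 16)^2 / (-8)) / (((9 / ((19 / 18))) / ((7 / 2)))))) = 4096 / 48279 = 0.08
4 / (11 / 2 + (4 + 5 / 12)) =48 / 119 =0.40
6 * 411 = 2466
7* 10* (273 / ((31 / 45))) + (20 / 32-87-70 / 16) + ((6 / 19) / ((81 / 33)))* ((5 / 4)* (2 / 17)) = 9966792949 / 360468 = 27649.59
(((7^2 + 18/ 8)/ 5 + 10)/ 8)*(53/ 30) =1431/ 320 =4.47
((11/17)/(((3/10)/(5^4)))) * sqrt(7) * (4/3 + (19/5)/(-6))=48125 * sqrt(7)/51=2496.60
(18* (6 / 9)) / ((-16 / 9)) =-27 / 4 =-6.75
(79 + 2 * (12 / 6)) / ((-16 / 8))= -83 / 2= -41.50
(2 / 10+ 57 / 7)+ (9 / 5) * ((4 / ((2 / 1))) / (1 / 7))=33.54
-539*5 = -2695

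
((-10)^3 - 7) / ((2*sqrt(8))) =-1007*sqrt(2) / 8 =-178.01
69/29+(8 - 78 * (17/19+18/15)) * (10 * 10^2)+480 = -85353809/551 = -154907.09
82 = 82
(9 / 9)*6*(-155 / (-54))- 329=-2806 / 9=-311.78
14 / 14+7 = 8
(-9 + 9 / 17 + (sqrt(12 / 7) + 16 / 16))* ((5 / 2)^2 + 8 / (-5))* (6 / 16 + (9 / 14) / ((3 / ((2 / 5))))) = -1523619 / 95200 + 11997* sqrt(21) / 19600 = -13.20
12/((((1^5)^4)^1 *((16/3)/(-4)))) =-9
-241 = -241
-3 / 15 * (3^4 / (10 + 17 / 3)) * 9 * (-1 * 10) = 4374 / 47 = 93.06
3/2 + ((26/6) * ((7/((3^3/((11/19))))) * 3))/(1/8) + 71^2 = 5189621/1026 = 5058.11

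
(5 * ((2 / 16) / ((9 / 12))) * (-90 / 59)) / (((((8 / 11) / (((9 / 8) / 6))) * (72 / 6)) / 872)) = -89925 / 3776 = -23.81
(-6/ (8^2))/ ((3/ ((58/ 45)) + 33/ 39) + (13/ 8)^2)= -754/ 46763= -0.02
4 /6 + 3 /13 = 35 /39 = 0.90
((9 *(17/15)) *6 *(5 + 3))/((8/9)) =2754/5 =550.80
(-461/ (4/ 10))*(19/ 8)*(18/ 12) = -131385/ 32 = -4105.78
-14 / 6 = -7 / 3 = -2.33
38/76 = 1/2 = 0.50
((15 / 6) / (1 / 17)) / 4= 10.62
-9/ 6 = -3/ 2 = -1.50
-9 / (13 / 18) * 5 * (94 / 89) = -76140 / 1157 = -65.81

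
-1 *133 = -133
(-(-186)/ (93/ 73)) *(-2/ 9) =-292/ 9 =-32.44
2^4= 16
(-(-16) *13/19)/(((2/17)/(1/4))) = 442/19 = 23.26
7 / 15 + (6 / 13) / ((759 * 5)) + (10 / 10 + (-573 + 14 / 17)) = -478651357 / 838695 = -570.71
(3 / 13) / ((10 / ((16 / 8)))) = 3 / 65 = 0.05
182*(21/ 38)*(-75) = -143325/ 19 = -7543.42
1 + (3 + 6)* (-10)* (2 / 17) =-163 / 17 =-9.59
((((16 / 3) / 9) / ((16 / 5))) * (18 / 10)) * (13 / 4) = 13 / 12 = 1.08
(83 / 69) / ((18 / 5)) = 415 / 1242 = 0.33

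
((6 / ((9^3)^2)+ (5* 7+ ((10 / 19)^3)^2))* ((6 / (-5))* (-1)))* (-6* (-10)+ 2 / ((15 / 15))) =36191697093118868 / 13890061135845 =2605.58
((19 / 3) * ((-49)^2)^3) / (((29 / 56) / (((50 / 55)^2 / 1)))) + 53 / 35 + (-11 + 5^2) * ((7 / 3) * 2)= 51544953561153671 / 368445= 139898637683.11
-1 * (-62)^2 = -3844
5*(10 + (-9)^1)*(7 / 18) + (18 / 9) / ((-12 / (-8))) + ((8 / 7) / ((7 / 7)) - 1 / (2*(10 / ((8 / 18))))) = 2771 / 630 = 4.40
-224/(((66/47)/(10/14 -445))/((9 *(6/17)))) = 42096960/187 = 225117.43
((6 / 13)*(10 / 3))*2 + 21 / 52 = 181 / 52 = 3.48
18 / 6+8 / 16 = 7 / 2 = 3.50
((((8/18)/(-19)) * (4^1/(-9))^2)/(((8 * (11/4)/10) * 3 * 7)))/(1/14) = -640/457083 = -0.00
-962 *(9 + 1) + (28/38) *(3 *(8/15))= -913788/95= -9618.82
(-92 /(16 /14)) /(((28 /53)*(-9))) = 1219 /72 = 16.93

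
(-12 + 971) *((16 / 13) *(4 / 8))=7672 / 13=590.15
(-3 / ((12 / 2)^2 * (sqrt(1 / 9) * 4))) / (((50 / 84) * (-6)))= 7 / 400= 0.02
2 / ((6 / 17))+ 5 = 10.67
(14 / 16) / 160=7 / 1280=0.01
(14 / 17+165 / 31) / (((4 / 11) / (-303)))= -10795587 / 2108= -5121.25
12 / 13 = 0.92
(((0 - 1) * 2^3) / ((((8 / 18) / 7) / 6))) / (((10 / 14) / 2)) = -10584 / 5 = -2116.80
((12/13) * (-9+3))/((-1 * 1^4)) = 5.54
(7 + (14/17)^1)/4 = 133/68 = 1.96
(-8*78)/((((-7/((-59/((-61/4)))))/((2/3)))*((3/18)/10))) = 5890560/427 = 13795.22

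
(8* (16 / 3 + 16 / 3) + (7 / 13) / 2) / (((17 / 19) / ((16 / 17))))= 1014904 / 11271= 90.05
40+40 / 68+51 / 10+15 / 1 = 10317 / 170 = 60.69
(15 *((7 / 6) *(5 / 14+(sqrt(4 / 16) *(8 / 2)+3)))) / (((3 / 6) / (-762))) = -142875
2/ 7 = 0.29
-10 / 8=-5 / 4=-1.25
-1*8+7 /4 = -25 /4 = -6.25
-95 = -95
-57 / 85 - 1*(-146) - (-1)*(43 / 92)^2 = 145.55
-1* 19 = -19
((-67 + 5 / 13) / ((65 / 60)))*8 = -83136 / 169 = -491.93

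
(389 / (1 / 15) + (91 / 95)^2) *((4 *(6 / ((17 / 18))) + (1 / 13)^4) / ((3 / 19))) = 649851481646564 / 691890225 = 939240.73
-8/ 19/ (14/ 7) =-4/ 19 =-0.21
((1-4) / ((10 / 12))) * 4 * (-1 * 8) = 576 / 5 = 115.20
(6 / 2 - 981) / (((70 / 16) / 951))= -7440624 / 35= -212589.26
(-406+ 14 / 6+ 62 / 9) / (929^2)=-3571 / 7767369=-0.00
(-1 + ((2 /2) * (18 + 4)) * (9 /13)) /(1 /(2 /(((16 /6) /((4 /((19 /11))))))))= 24.72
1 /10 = 0.10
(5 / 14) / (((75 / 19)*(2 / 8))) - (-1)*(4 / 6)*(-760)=-53162 / 105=-506.30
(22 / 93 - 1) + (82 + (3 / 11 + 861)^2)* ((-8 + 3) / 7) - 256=-41761693583 / 78771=-530165.84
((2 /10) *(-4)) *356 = -1424 /5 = -284.80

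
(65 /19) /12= 65 /228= 0.29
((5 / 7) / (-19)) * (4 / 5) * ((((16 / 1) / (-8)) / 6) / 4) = 1 / 399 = 0.00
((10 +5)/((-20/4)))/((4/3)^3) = -81/64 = -1.27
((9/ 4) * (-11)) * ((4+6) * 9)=-4455/ 2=-2227.50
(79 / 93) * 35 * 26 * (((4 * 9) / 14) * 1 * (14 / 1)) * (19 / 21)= 780520 / 31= 25178.06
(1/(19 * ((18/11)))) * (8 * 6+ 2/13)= 3443/2223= 1.55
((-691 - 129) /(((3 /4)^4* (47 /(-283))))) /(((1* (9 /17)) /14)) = 14138951680 /34263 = 412659.48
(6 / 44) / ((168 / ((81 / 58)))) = 81 / 71456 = 0.00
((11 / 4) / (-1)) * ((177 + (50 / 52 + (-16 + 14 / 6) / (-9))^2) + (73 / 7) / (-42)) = -48582779069 / 96589584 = -502.98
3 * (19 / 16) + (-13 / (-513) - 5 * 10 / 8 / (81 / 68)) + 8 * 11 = 2126059 / 24624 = 86.34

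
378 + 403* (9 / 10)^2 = 70443 / 100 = 704.43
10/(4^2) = 5/8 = 0.62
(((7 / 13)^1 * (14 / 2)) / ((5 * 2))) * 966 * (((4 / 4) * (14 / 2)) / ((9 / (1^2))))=55223 / 195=283.19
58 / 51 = 1.14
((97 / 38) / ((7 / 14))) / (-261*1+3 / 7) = -679 / 34656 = -0.02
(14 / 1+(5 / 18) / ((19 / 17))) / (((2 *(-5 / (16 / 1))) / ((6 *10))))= -1367.86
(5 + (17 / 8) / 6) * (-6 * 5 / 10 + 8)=1285 / 48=26.77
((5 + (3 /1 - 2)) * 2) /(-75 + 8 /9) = -108 /667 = -0.16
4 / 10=2 / 5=0.40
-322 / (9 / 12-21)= 1288 / 81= 15.90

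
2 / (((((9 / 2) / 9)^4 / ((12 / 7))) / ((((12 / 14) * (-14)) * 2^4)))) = -73728 / 7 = -10532.57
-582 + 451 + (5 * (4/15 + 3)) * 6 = -33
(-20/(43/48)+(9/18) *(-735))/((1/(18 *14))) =-4224150/43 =-98236.05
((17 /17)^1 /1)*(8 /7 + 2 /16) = 71 /56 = 1.27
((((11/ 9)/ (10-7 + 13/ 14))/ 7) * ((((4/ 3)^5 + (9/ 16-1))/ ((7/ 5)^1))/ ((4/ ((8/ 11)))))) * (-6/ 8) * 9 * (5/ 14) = -73415/ 1397088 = -0.05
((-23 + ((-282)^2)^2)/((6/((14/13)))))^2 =1959697070571891788641/1521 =1288426739363505449.47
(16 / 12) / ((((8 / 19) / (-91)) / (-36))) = 10374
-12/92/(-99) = 1/759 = 0.00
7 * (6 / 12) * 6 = 21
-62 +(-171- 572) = -805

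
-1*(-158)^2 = -24964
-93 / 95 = -0.98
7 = 7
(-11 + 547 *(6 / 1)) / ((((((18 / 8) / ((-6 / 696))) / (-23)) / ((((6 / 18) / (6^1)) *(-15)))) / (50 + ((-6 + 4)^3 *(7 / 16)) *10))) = -1880825 / 522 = -3603.11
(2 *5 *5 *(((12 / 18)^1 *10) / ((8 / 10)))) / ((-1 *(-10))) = 125 / 3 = 41.67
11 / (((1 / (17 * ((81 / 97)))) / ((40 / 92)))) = 151470 / 2231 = 67.89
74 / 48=37 / 24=1.54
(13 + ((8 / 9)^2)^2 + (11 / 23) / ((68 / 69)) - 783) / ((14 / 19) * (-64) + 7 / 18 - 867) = 6517739461 / 7745848074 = 0.84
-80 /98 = -0.82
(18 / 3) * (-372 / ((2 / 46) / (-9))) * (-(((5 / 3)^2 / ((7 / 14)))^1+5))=-4876920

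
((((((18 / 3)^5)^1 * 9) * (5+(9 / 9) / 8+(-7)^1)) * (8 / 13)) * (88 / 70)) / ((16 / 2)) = -1154736 / 91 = -12689.41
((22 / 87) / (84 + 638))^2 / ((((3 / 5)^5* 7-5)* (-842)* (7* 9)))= 378125 / 728567114692611096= 0.00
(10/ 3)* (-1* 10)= -100/ 3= -33.33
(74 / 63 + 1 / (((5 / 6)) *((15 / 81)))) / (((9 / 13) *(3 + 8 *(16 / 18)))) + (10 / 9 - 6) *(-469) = 25291156 / 11025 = 2293.98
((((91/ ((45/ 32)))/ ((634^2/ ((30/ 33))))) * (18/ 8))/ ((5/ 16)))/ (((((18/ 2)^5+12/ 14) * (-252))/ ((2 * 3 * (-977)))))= 2845024/ 6853609564065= 0.00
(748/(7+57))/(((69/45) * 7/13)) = 36465/2576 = 14.16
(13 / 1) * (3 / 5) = 39 / 5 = 7.80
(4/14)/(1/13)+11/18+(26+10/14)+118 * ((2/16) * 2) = 3814/63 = 60.54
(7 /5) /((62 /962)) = 3367 /155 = 21.72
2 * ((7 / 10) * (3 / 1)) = 21 / 5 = 4.20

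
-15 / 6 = -5 / 2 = -2.50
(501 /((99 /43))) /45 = 7181 /1485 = 4.84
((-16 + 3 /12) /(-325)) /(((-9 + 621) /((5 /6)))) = 7 /106080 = 0.00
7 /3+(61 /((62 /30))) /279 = 2344 /961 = 2.44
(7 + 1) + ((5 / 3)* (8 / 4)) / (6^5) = 93317 / 11664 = 8.00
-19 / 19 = -1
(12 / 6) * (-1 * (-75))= 150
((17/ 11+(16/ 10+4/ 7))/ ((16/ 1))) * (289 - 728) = -628209/ 6160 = -101.98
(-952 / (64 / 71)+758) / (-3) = 795 / 8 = 99.38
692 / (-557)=-692 / 557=-1.24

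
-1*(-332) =332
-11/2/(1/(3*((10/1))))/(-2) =165/2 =82.50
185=185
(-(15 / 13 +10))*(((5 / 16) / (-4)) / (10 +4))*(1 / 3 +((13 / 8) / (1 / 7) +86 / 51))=3962125 / 4752384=0.83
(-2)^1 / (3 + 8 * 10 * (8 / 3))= -6 / 649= -0.01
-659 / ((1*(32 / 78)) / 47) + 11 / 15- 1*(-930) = -17895829 / 240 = -74565.95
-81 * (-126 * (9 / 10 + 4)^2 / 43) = 12252303 / 2150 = 5698.75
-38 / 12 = -19 / 6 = -3.17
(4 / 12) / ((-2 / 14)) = -7 / 3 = -2.33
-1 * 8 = -8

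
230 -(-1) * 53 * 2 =336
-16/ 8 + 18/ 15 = -4/ 5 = -0.80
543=543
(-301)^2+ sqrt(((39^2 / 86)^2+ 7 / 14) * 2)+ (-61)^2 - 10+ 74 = 94411.03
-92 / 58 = -46 / 29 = -1.59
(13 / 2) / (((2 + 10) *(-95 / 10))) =-13 / 228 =-0.06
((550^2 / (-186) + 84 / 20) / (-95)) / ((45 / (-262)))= -197625814 / 1987875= -99.42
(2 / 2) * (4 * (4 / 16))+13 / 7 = 20 / 7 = 2.86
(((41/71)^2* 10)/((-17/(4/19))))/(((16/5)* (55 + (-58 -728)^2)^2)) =-0.00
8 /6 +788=2368 /3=789.33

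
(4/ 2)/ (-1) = -2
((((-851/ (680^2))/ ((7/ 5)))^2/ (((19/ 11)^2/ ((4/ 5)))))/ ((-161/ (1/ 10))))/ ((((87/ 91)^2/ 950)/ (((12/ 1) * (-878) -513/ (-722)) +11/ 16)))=2062030449433097/ 654333839205580800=0.00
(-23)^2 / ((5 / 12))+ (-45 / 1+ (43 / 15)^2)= 277384 / 225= 1232.82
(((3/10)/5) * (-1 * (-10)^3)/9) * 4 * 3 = 80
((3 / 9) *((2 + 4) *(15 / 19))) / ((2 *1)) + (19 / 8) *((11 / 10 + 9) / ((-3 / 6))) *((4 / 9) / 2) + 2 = -26921 / 3420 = -7.87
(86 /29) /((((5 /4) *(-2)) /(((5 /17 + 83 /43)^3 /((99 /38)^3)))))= -34946898674944 /47336211548505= -0.74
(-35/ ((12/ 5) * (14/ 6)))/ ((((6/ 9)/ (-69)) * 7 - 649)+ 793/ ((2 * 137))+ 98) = 708975/ 62182606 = 0.01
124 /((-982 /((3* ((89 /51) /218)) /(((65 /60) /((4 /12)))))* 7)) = -11036 /82793893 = -0.00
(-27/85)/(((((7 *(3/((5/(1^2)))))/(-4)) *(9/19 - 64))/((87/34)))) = -29754/2441761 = -0.01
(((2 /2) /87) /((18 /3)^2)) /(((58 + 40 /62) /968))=3751 /711747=0.01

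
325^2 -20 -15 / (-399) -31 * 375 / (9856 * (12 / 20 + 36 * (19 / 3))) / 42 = 316455899835395 / 2996598528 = 105605.04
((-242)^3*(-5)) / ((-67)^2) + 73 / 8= 567227217 / 35912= 15794.92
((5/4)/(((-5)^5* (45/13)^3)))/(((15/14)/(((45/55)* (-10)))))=15379/208828125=0.00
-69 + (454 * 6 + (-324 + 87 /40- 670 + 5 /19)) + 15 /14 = 8855191 /5320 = 1664.51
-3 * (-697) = 2091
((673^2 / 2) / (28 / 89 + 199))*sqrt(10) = 40310681*sqrt(10) / 35478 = 3593.03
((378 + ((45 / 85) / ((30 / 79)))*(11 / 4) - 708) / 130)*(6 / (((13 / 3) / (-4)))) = 153549 / 11050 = 13.90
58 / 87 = 2 / 3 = 0.67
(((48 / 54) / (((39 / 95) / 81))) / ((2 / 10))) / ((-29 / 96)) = -1094400 / 377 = -2902.92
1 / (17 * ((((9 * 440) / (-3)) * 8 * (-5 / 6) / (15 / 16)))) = 3 / 478720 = 0.00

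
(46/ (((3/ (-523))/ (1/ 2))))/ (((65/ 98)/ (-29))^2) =-97157799956/ 12675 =-7665309.66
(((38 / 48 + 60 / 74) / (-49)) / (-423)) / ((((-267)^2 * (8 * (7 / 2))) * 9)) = 1423 / 330653007080928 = 0.00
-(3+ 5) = -8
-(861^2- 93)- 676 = -741904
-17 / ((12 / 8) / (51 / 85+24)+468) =-1394 / 38381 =-0.04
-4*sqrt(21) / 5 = -3.67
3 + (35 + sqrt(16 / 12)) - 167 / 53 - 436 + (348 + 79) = 2 * sqrt(3) / 3 + 1370 / 53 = 27.00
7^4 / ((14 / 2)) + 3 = 346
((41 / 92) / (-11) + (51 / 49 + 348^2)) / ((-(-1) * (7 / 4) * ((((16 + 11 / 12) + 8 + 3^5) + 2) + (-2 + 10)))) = 249.01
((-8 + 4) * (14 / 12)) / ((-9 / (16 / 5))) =224 / 135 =1.66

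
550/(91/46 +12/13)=65780/347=189.57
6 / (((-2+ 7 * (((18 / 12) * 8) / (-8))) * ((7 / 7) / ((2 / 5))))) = -24 / 125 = -0.19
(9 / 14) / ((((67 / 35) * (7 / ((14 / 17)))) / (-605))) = -27225 / 1139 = -23.90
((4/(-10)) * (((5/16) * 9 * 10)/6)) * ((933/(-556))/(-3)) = -1.05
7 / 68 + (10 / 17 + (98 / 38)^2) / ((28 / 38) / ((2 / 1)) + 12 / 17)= 3067187 / 448324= 6.84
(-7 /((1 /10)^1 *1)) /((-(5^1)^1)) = 14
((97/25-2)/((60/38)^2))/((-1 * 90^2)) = -0.00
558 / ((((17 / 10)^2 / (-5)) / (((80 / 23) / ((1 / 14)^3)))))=-61246080000 / 6647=-9214093.58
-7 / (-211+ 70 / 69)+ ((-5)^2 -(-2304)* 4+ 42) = 134501870 / 14489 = 9283.03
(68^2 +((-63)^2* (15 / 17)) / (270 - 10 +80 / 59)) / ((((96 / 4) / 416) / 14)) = 14749861490 / 13107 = 1125342.30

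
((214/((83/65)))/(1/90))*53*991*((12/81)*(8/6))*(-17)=-1987218209600/747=-2660265340.83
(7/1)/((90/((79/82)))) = 553/7380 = 0.07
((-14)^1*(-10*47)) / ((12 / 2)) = 3290 / 3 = 1096.67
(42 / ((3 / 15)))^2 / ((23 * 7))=6300 / 23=273.91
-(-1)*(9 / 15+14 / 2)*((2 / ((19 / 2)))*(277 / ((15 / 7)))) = 15512 / 75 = 206.83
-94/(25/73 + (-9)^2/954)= -727372/3307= -219.95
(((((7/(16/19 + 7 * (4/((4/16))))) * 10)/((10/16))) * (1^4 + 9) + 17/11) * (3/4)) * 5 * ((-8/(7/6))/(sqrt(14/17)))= -760860 * sqrt(238)/36113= -325.03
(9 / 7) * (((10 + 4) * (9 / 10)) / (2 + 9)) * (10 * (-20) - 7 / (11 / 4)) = -180468 / 605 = -298.29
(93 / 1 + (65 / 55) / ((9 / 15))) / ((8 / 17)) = 26639 / 132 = 201.81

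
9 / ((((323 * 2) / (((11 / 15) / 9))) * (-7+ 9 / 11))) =-121 / 658920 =-0.00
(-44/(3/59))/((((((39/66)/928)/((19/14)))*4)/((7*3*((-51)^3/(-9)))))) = -1855269384672/13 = -142713029590.15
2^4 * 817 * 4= 52288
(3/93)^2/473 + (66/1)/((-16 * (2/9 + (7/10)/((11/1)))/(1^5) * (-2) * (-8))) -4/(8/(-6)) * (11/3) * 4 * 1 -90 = -386136846199/8232863936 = -46.90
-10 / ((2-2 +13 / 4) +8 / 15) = -600 / 227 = -2.64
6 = 6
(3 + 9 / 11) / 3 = 14 / 11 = 1.27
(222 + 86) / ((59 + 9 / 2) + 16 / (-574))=176792 / 36433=4.85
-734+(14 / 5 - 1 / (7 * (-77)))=-1970579 / 2695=-731.20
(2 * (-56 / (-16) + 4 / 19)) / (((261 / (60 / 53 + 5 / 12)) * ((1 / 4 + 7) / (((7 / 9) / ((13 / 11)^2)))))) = 39211865 / 11593036143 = 0.00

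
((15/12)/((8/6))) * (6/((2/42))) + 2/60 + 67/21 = 101933/840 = 121.35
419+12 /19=7973 /19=419.63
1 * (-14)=-14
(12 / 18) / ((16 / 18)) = 0.75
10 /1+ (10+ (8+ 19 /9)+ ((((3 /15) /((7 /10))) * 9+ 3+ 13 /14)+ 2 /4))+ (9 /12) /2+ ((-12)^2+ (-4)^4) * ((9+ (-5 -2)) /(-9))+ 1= -3629 /72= -50.40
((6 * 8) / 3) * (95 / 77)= 1520 / 77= 19.74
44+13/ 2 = 101/ 2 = 50.50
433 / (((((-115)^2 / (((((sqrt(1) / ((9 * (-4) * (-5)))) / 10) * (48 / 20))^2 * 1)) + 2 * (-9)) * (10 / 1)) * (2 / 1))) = 433 / 148781249640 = 0.00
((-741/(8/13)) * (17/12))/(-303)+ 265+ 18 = 2798555/9696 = 288.63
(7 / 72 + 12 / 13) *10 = 4775 / 468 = 10.20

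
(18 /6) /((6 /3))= 1.50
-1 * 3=-3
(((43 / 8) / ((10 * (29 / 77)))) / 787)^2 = 10962721 / 3333691705600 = 0.00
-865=-865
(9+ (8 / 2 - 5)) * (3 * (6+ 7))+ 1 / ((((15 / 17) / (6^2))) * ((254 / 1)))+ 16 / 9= 313.94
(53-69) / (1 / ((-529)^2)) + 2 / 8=-17909823 / 4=-4477455.75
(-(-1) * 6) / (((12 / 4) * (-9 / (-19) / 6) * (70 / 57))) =722 / 35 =20.63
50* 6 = 300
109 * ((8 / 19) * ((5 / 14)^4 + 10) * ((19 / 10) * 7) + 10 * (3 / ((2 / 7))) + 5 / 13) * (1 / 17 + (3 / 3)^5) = 2825359461 / 151606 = 18636.20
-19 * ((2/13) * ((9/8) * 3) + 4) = -4465/52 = -85.87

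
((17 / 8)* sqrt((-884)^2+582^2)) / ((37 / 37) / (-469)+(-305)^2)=7973* sqrt(280045) / 174514896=0.02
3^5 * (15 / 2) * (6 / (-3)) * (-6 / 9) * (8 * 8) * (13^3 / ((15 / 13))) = 296120448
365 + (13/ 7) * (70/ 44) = 8095/ 22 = 367.95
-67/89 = -0.75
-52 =-52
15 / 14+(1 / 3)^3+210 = 79799 / 378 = 211.11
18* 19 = 342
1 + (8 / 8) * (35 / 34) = 2.03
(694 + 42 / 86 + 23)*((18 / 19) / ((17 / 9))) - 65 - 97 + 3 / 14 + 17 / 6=58597022 / 291669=200.90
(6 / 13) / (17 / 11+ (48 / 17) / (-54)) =0.31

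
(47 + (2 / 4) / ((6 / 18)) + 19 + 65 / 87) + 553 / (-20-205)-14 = 675851 / 13050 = 51.79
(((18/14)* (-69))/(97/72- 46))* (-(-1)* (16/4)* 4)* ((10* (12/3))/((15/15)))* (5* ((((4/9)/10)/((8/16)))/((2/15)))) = 19077120/4501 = 4238.42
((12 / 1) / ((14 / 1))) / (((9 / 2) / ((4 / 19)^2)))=64 / 7581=0.01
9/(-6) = -1.50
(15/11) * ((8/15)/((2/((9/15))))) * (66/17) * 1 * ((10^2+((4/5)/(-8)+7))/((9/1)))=10.06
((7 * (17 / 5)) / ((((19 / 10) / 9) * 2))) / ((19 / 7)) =7497 / 361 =20.77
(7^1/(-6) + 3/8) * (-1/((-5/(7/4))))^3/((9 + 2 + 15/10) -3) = -343/96000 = -0.00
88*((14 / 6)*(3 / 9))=616 / 9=68.44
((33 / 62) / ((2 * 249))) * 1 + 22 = 226435 / 10292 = 22.00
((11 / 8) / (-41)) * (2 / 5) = -11 / 820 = -0.01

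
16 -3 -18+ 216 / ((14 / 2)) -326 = -2101 / 7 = -300.14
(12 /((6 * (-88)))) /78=-1 /3432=-0.00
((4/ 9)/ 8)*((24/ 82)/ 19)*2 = 4/ 2337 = 0.00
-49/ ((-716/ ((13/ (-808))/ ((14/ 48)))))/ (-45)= 91/ 1084740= 0.00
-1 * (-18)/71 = 18/71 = 0.25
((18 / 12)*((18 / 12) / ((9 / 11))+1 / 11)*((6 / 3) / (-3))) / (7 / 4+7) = -254 / 1155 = -0.22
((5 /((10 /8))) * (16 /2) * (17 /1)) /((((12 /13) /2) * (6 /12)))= 7072 /3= 2357.33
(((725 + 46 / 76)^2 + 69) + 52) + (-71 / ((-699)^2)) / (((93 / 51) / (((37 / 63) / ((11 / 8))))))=7982099164685644231 / 15157112468652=526624.00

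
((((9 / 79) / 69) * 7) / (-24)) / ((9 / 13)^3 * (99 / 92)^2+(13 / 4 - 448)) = 707434 / 652789859541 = 0.00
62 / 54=31 / 27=1.15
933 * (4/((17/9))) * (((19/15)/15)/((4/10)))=417.11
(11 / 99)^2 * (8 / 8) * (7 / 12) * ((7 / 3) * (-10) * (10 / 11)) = -1225 / 8019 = -0.15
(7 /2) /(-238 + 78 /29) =-203 /13648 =-0.01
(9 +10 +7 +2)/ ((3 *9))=28/ 27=1.04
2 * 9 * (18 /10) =32.40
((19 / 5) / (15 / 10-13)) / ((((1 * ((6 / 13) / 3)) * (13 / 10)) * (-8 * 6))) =19 / 552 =0.03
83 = 83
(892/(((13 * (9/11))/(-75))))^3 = -14760213677000000/59319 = -248827756317.54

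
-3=-3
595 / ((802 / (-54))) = -16065 / 401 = -40.06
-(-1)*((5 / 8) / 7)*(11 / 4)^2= 0.68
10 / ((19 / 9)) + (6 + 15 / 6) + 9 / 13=6881 / 494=13.93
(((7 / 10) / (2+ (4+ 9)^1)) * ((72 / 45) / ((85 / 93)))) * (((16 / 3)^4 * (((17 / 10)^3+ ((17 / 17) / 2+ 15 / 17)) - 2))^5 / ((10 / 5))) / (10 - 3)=2958227592142122.45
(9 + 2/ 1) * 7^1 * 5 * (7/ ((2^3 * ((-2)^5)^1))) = -2695/ 256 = -10.53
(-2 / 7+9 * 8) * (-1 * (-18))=9036 / 7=1290.86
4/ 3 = 1.33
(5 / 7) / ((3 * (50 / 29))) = 29 / 210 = 0.14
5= 5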